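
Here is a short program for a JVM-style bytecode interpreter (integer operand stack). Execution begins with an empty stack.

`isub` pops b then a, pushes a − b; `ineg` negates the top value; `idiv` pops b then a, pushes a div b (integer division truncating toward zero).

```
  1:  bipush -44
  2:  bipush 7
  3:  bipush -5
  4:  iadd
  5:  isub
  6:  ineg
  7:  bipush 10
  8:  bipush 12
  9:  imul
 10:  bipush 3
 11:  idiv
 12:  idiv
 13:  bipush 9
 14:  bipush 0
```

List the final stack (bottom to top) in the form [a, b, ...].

[1, 9, 0]

bipush -44 -> [-44]
bipush 7   -> [-44, 7]
bipush -5  -> [-44, 7, -5]
iadd       -> [-44, 2]
isub       -> [-46]
ineg       -> [46]
bipush 10  -> [46, 10]
bipush 12  -> [46, 10, 12]
imul       -> [46, 120]
bipush 3   -> [46, 120, 3]
idiv       -> [46, 40]
idiv       -> [1]
bipush 9   -> [1, 9]
bipush 0   -> [1, 9, 0]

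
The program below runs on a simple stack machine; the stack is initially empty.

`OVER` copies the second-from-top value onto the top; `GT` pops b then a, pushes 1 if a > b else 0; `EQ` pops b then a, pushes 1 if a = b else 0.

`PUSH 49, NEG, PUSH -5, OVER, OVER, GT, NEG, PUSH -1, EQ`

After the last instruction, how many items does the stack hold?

PUSH 49 → 49
NEG     → -49
PUSH -5 → -49 -5
OVER    → -49 -5 -49
OVER    → -49 -5 -49 -5
GT      → -49 -5 0
NEG     → -49 -5 0
PUSH -1 → -49 -5 0 -1
EQ      → -49 -5 0

3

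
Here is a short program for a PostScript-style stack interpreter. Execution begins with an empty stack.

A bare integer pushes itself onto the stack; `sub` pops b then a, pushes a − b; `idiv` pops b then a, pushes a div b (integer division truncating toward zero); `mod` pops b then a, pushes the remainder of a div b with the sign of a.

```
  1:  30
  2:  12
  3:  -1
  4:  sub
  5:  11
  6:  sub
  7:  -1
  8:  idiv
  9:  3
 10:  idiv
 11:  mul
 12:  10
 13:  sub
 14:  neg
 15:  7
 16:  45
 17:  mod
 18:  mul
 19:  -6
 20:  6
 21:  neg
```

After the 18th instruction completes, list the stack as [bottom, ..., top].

[70]

30    [30]
12    [30, 12]
-1    [30, 12, -1]
sub   [30, 13]
11    [30, 13, 11]
sub   [30, 2]
-1    [30, 2, -1]
idiv  [30, -2]
3     [30, -2, 3]
idiv  [30, 0]
mul   [0]
10    [0, 10]
sub   [-10]
neg   [10]
7     [10, 7]
45    [10, 7, 45]
mod   [10, 7]
mul   [70]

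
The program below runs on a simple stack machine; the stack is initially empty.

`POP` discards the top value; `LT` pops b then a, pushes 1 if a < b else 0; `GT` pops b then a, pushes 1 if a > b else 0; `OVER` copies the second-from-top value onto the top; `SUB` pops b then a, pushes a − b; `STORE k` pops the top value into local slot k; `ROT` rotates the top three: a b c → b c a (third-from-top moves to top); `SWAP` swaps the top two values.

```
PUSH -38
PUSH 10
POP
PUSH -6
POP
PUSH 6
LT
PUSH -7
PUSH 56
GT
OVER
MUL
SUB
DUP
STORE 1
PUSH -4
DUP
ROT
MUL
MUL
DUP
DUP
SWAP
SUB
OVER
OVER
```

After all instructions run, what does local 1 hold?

1

PUSH -38 -> -38
PUSH 10  -> -38 10
POP      -> -38
PUSH -6  -> -38 -6
POP      -> -38
PUSH 6   -> -38 6
LT       -> 1
PUSH -7  -> 1 -7
PUSH 56  -> 1 -7 56
GT       -> 1 0
OVER     -> 1 0 1
MUL      -> 1 0
SUB      -> 1
DUP      -> 1 1
STORE 1  -> 1
PUSH -4  -> 1 -4
DUP      -> 1 -4 -4
ROT      -> -4 -4 1
MUL      -> -4 -4
MUL      -> 16
DUP      -> 16 16
DUP      -> 16 16 16
SWAP     -> 16 16 16
SUB      -> 16 0
OVER     -> 16 0 16
OVER     -> 16 0 16 0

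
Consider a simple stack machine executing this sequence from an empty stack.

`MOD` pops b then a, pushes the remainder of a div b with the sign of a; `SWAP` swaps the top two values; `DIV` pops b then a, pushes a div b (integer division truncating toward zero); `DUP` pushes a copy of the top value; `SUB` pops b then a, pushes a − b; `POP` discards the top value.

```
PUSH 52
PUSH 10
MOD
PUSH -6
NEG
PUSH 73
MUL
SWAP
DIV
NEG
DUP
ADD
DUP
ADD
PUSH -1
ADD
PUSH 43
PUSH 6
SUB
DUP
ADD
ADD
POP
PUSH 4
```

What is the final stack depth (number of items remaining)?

1

PUSH 52 → 52
PUSH 10 → 52 10
MOD     → 2
PUSH -6 → 2 -6
NEG     → 2 6
PUSH 73 → 2 6 73
MUL     → 2 438
SWAP    → 438 2
DIV     → 219
NEG     → -219
DUP     → -219 -219
ADD     → -438
DUP     → -438 -438
ADD     → -876
PUSH -1 → -876 -1
ADD     → -877
PUSH 43 → -877 43
PUSH 6  → -877 43 6
SUB     → -877 37
DUP     → -877 37 37
ADD     → -877 74
ADD     → -803
POP     → (empty)
PUSH 4  → 4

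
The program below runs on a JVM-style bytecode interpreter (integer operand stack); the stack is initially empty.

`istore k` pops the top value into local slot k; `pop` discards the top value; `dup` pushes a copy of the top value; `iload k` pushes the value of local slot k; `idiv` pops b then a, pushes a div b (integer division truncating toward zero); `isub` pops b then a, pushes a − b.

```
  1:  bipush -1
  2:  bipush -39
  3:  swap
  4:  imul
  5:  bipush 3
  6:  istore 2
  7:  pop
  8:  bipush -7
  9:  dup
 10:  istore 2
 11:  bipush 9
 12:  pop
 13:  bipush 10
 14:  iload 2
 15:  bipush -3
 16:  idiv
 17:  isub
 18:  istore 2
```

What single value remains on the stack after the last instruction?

bipush -1  -> -1
bipush -39 -> -1 -39
swap       -> -39 -1
imul       -> 39
bipush 3   -> 39 3
istore 2   -> 39
pop        -> (empty)
bipush -7  -> -7
dup        -> -7 -7
istore 2   -> -7
bipush 9   -> -7 9
pop        -> -7
bipush 10  -> -7 10
iload 2    -> -7 10 -7
bipush -3  -> -7 10 -7 -3
idiv       -> -7 10 2
isub       -> -7 8
istore 2   -> -7

-7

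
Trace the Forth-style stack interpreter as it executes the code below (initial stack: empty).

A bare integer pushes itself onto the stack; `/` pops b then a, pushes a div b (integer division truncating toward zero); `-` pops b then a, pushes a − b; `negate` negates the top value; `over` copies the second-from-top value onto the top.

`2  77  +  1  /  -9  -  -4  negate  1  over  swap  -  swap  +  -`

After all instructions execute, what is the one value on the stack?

2      -> [2]
77     -> [2, 77]
+      -> [79]
1      -> [79, 1]
/      -> [79]
-9     -> [79, -9]
-      -> [88]
-4     -> [88, -4]
negate -> [88, 4]
1      -> [88, 4, 1]
over   -> [88, 4, 1, 4]
swap   -> [88, 4, 4, 1]
-      -> [88, 4, 3]
swap   -> [88, 3, 4]
+      -> [88, 7]
-      -> [81]

81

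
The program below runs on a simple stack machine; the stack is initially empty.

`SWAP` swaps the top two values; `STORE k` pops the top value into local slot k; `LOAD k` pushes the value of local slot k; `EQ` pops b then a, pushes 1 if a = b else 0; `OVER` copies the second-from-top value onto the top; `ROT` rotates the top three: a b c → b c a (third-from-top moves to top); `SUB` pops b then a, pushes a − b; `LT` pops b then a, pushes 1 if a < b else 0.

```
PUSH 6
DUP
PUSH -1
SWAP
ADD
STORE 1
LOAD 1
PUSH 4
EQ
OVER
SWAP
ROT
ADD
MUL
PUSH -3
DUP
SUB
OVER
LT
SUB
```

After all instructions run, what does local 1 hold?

PUSH 6  : [6]
DUP     : [6, 6]
PUSH -1 : [6, 6, -1]
SWAP    : [6, -1, 6]
ADD     : [6, 5]
STORE 1 : [6]
LOAD 1  : [6, 5]
PUSH 4  : [6, 5, 4]
EQ      : [6, 0]
OVER    : [6, 0, 6]
SWAP    : [6, 6, 0]
ROT     : [6, 0, 6]
ADD     : [6, 6]
MUL     : [36]
PUSH -3 : [36, -3]
DUP     : [36, -3, -3]
SUB     : [36, 0]
OVER    : [36, 0, 36]
LT      : [36, 1]
SUB     : [35]

5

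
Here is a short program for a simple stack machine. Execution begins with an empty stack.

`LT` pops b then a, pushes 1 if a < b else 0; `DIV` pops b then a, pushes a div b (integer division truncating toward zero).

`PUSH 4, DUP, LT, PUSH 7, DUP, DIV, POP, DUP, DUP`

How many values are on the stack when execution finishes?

3

PUSH 4 -> [4]
DUP    -> [4, 4]
LT     -> [0]
PUSH 7 -> [0, 7]
DUP    -> [0, 7, 7]
DIV    -> [0, 1]
POP    -> [0]
DUP    -> [0, 0]
DUP    -> [0, 0, 0]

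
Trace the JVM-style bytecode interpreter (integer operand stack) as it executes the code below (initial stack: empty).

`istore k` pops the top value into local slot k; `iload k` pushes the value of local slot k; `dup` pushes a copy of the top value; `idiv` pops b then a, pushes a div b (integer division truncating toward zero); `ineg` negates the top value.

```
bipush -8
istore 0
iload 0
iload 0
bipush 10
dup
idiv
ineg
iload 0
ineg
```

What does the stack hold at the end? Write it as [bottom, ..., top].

bipush -8 -> [-8]
istore 0  -> []
iload 0   -> [-8]
iload 0   -> [-8, -8]
bipush 10 -> [-8, -8, 10]
dup       -> [-8, -8, 10, 10]
idiv      -> [-8, -8, 1]
ineg      -> [-8, -8, -1]
iload 0   -> [-8, -8, -1, -8]
ineg      -> [-8, -8, -1, 8]

[-8, -8, -1, 8]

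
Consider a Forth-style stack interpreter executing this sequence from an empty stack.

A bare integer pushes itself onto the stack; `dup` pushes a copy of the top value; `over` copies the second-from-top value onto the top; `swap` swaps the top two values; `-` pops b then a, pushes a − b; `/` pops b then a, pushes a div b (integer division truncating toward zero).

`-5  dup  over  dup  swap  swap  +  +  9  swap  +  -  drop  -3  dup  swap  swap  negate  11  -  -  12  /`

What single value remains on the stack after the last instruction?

0

-5     -> [-5]
dup    -> [-5, -5]
over   -> [-5, -5, -5]
dup    -> [-5, -5, -5, -5]
swap   -> [-5, -5, -5, -5]
swap   -> [-5, -5, -5, -5]
+      -> [-5, -5, -10]
+      -> [-5, -15]
9      -> [-5, -15, 9]
swap   -> [-5, 9, -15]
+      -> [-5, -6]
-      -> [1]
drop   -> []
-3     -> [-3]
dup    -> [-3, -3]
swap   -> [-3, -3]
swap   -> [-3, -3]
negate -> [-3, 3]
11     -> [-3, 3, 11]
-      -> [-3, -8]
-      -> [5]
12     -> [5, 12]
/      -> [0]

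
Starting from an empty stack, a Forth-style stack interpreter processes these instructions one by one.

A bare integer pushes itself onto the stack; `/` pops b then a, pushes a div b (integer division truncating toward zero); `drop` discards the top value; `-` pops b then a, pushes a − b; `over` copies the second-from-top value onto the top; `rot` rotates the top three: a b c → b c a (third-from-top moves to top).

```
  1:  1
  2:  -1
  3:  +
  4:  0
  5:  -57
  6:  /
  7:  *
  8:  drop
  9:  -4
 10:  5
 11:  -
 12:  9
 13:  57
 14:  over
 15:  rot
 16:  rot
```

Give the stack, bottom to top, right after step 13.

[-9, 9, 57]

1    -> [1]
-1   -> [1, -1]
+    -> [0]
0    -> [0, 0]
-57  -> [0, 0, -57]
/    -> [0, 0]
*    -> [0]
drop -> []
-4   -> [-4]
5    -> [-4, 5]
-    -> [-9]
9    -> [-9, 9]
57   -> [-9, 9, 57]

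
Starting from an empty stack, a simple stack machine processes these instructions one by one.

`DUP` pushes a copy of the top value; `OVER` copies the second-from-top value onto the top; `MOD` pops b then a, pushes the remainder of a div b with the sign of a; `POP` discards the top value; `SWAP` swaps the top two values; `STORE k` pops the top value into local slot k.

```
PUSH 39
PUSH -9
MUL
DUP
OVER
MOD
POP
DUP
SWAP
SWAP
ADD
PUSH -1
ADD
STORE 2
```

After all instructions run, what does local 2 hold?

-703

PUSH 39 -> 39
PUSH -9 -> 39 -9
MUL     -> -351
DUP     -> -351 -351
OVER    -> -351 -351 -351
MOD     -> -351 0
POP     -> -351
DUP     -> -351 -351
SWAP    -> -351 -351
SWAP    -> -351 -351
ADD     -> -702
PUSH -1 -> -702 -1
ADD     -> -703
STORE 2 -> (empty)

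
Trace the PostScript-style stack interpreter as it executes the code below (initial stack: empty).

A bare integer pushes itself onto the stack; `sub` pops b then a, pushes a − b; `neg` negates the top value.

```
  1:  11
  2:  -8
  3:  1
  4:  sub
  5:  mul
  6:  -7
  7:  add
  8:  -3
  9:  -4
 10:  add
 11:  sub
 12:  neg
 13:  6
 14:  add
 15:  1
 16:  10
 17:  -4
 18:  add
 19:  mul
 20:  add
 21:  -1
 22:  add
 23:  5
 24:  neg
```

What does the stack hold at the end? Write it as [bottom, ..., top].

11  : [11]
-8  : [11, -8]
1   : [11, -8, 1]
sub : [11, -9]
mul : [-99]
-7  : [-99, -7]
add : [-106]
-3  : [-106, -3]
-4  : [-106, -3, -4]
add : [-106, -7]
sub : [-99]
neg : [99]
6   : [99, 6]
add : [105]
1   : [105, 1]
10  : [105, 1, 10]
-4  : [105, 1, 10, -4]
add : [105, 1, 6]
mul : [105, 6]
add : [111]
-1  : [111, -1]
add : [110]
5   : [110, 5]
neg : [110, -5]

[110, -5]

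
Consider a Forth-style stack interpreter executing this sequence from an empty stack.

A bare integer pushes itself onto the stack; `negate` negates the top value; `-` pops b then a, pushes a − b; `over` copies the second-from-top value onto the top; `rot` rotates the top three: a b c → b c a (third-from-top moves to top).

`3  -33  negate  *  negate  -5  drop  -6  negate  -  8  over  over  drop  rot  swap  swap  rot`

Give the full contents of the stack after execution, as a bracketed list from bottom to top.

[-105, -105, 8]

3      : [3]
-33    : [3, -33]
negate : [3, 33]
*      : [99]
negate : [-99]
-5     : [-99, -5]
drop   : [-99]
-6     : [-99, -6]
negate : [-99, 6]
-      : [-105]
8      : [-105, 8]
over   : [-105, 8, -105]
over   : [-105, 8, -105, 8]
drop   : [-105, 8, -105]
rot    : [8, -105, -105]
swap   : [8, -105, -105]
swap   : [8, -105, -105]
rot    : [-105, -105, 8]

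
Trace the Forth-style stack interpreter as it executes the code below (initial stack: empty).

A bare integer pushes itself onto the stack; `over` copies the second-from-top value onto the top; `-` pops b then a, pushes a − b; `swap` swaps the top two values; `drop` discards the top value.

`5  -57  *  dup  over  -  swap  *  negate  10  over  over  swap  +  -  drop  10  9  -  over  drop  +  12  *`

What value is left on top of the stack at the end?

12

5      : [5]
-57    : [5, -57]
*      : [-285]
dup    : [-285, -285]
over   : [-285, -285, -285]
-      : [-285, 0]
swap   : [0, -285]
*      : [0]
negate : [0]
10     : [0, 10]
over   : [0, 10, 0]
over   : [0, 10, 0, 10]
swap   : [0, 10, 10, 0]
+      : [0, 10, 10]
-      : [0, 0]
drop   : [0]
10     : [0, 10]
9      : [0, 10, 9]
-      : [0, 1]
over   : [0, 1, 0]
drop   : [0, 1]
+      : [1]
12     : [1, 12]
*      : [12]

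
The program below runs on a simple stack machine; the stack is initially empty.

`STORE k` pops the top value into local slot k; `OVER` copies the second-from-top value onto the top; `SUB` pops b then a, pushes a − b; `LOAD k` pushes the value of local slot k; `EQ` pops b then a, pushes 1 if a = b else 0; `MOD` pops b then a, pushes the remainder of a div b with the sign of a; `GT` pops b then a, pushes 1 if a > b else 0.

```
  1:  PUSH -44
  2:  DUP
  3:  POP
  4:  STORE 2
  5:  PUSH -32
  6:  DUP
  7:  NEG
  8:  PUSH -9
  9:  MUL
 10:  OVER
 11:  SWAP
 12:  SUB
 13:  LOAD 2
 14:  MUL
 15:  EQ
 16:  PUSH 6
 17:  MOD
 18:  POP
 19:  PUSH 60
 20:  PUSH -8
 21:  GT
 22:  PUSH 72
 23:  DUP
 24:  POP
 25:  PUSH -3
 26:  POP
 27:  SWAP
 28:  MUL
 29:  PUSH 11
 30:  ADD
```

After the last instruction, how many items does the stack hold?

PUSH -44 : -44
DUP      : -44 -44
POP      : -44
STORE 2  : (empty)
PUSH -32 : -32
DUP      : -32 -32
NEG      : -32 32
PUSH -9  : -32 32 -9
MUL      : -32 -288
OVER     : -32 -288 -32
SWAP     : -32 -32 -288
SUB      : -32 256
LOAD 2   : -32 256 -44
MUL      : -32 -11264
EQ       : 0
PUSH 6   : 0 6
MOD      : 0
POP      : (empty)
PUSH 60  : 60
PUSH -8  : 60 -8
GT       : 1
PUSH 72  : 1 72
DUP      : 1 72 72
POP      : 1 72
PUSH -3  : 1 72 -3
POP      : 1 72
SWAP     : 72 1
MUL      : 72
PUSH 11  : 72 11
ADD      : 83

1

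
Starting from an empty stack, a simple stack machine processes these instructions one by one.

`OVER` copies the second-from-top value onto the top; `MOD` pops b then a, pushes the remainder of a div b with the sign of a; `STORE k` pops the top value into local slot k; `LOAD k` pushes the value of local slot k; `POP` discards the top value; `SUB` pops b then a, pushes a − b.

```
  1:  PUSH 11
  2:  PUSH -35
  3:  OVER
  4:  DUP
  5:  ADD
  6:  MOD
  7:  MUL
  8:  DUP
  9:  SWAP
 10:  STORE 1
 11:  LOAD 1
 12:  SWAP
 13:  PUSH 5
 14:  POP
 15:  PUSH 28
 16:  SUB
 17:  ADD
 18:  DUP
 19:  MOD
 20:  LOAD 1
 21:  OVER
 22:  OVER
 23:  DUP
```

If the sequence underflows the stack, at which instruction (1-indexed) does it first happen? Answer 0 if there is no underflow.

0

PUSH 11  : [11]
PUSH -35 : [11, -35]
OVER     : [11, -35, 11]
DUP      : [11, -35, 11, 11]
ADD      : [11, -35, 22]
MOD      : [11, -13]
MUL      : [-143]
DUP      : [-143, -143]
SWAP     : [-143, -143]
STORE 1  : [-143]
LOAD 1   : [-143, -143]
SWAP     : [-143, -143]
PUSH 5   : [-143, -143, 5]
POP      : [-143, -143]
PUSH 28  : [-143, -143, 28]
SUB      : [-143, -171]
ADD      : [-314]
DUP      : [-314, -314]
MOD      : [0]
LOAD 1   : [0, -143]
OVER     : [0, -143, 0]
OVER     : [0, -143, 0, -143]
DUP      : [0, -143, 0, -143, -143]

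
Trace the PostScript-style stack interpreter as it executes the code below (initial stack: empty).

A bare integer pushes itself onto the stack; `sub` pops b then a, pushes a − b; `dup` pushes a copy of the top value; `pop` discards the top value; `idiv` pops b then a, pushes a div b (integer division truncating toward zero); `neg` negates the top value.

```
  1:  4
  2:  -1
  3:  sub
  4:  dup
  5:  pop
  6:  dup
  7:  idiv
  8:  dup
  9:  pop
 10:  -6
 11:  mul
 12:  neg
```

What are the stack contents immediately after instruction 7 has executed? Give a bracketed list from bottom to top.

[1]

4    → 4
-1   → 4 -1
sub  → 5
dup  → 5 5
pop  → 5
dup  → 5 5
idiv → 1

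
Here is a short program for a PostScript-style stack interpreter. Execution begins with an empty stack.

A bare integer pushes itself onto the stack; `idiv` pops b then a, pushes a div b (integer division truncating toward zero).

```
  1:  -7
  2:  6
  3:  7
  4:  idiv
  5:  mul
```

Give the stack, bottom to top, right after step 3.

-7  -7
6   -7 6
7   -7 6 7

[-7, 6, 7]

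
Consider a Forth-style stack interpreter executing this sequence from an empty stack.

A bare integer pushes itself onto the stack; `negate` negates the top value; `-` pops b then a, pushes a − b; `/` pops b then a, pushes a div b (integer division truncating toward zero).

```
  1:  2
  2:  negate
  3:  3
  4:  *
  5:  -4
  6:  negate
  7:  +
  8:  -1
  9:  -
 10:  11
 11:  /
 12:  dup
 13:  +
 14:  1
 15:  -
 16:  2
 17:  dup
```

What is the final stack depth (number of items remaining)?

2       2
negate  -2
3       -2 3
*       -6
-4      -6 -4
negate  -6 4
+       -2
-1      -2 -1
-       -1
11      -1 11
/       0
dup     0 0
+       0
1       0 1
-       -1
2       -1 2
dup     -1 2 2

3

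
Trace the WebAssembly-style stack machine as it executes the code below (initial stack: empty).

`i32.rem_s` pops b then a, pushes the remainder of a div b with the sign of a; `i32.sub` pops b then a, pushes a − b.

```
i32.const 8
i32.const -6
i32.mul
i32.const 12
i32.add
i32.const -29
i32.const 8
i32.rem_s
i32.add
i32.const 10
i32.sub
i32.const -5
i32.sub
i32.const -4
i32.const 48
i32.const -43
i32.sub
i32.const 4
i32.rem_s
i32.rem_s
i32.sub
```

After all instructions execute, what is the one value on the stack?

i32.const 8   -> 8
i32.const -6  -> 8 -6
i32.mul       -> -48
i32.const 12  -> -48 12
i32.add       -> -36
i32.const -29 -> -36 -29
i32.const 8   -> -36 -29 8
i32.rem_s     -> -36 -5
i32.add       -> -41
i32.const 10  -> -41 10
i32.sub       -> -51
i32.const -5  -> -51 -5
i32.sub       -> -46
i32.const -4  -> -46 -4
i32.const 48  -> -46 -4 48
i32.const -43 -> -46 -4 48 -43
i32.sub       -> -46 -4 91
i32.const 4   -> -46 -4 91 4
i32.rem_s     -> -46 -4 3
i32.rem_s     -> -46 -1
i32.sub       -> -45

-45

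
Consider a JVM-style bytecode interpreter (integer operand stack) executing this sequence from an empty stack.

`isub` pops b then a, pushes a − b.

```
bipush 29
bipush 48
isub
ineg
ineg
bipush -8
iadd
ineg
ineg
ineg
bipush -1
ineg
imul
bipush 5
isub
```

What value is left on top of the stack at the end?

22

bipush 29 → [29]
bipush 48 → [29, 48]
isub      → [-19]
ineg      → [19]
ineg      → [-19]
bipush -8 → [-19, -8]
iadd      → [-27]
ineg      → [27]
ineg      → [-27]
ineg      → [27]
bipush -1 → [27, -1]
ineg      → [27, 1]
imul      → [27]
bipush 5  → [27, 5]
isub      → [22]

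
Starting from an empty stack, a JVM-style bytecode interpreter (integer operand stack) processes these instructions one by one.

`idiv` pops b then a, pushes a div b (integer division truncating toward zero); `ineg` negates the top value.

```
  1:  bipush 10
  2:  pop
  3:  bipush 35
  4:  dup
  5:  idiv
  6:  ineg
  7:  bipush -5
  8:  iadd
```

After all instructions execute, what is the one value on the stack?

bipush 10  10
pop        (empty)
bipush 35  35
dup        35 35
idiv       1
ineg       -1
bipush -5  -1 -5
iadd       -6

-6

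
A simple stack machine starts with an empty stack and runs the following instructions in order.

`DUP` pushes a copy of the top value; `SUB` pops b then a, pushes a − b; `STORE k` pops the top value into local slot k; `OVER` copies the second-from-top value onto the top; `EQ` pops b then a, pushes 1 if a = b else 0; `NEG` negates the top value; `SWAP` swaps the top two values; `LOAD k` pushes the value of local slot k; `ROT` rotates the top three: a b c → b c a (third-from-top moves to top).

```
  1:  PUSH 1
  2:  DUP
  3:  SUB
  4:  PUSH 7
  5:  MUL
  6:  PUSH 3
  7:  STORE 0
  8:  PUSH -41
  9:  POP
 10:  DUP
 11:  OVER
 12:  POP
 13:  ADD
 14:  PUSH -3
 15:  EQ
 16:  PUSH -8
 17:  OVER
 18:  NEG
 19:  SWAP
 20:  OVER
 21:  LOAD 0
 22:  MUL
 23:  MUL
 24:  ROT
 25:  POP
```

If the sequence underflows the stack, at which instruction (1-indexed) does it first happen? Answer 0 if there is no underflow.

0

PUSH 1   -> 1
DUP      -> 1 1
SUB      -> 0
PUSH 7   -> 0 7
MUL      -> 0
PUSH 3   -> 0 3
STORE 0  -> 0
PUSH -41 -> 0 -41
POP      -> 0
DUP      -> 0 0
OVER     -> 0 0 0
POP      -> 0 0
ADD      -> 0
PUSH -3  -> 0 -3
EQ       -> 0
PUSH -8  -> 0 -8
OVER     -> 0 -8 0
NEG      -> 0 -8 0
SWAP     -> 0 0 -8
OVER     -> 0 0 -8 0
LOAD 0   -> 0 0 -8 0 3
MUL      -> 0 0 -8 0
MUL      -> 0 0 0
ROT      -> 0 0 0
POP      -> 0 0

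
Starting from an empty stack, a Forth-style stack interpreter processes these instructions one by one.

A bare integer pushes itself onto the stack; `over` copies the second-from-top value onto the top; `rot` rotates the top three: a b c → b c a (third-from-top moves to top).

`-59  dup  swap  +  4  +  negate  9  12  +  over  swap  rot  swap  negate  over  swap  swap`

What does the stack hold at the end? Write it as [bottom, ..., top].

[114, 114, -21, 114]

-59     [-59]
dup     [-59, -59]
swap    [-59, -59]
+       [-118]
4       [-118, 4]
+       [-114]
negate  [114]
9       [114, 9]
12      [114, 9, 12]
+       [114, 21]
over    [114, 21, 114]
swap    [114, 114, 21]
rot     [114, 21, 114]
swap    [114, 114, 21]
negate  [114, 114, -21]
over    [114, 114, -21, 114]
swap    [114, 114, 114, -21]
swap    [114, 114, -21, 114]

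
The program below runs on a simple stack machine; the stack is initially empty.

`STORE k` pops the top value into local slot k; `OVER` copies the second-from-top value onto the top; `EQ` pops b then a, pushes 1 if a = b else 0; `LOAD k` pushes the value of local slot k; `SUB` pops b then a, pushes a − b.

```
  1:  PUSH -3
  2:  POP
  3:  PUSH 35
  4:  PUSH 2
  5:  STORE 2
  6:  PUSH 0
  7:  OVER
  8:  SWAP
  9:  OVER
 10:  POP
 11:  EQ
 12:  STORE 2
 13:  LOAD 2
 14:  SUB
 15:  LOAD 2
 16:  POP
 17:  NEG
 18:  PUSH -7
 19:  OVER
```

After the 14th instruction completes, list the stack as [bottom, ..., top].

[35]

PUSH -3 → [-3]
POP     → []
PUSH 35 → [35]
PUSH 2  → [35, 2]
STORE 2 → [35]
PUSH 0  → [35, 0]
OVER    → [35, 0, 35]
SWAP    → [35, 35, 0]
OVER    → [35, 35, 0, 35]
POP     → [35, 35, 0]
EQ      → [35, 0]
STORE 2 → [35]
LOAD 2  → [35, 0]
SUB     → [35]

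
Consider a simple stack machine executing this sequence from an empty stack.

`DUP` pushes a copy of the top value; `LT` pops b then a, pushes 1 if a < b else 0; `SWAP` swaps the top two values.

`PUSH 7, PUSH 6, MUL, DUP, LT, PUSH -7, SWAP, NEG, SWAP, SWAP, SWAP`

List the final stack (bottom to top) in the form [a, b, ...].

PUSH 7  -> [7]
PUSH 6  -> [7, 6]
MUL     -> [42]
DUP     -> [42, 42]
LT      -> [0]
PUSH -7 -> [0, -7]
SWAP    -> [-7, 0]
NEG     -> [-7, 0]
SWAP    -> [0, -7]
SWAP    -> [-7, 0]
SWAP    -> [0, -7]

[0, -7]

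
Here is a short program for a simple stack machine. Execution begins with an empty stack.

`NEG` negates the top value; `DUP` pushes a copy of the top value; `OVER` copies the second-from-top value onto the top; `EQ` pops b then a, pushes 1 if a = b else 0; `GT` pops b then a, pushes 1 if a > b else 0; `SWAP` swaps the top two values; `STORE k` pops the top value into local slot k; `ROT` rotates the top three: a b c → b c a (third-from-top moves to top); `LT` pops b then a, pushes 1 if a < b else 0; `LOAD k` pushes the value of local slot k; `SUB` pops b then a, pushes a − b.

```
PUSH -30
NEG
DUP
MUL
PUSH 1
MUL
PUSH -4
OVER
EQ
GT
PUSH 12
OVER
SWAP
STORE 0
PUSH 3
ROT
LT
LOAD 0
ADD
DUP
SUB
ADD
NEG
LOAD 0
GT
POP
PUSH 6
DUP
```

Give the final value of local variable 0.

12

PUSH -30 → -30
NEG      → 30
DUP      → 30 30
MUL      → 900
PUSH 1   → 900 1
MUL      → 900
PUSH -4  → 900 -4
OVER     → 900 -4 900
EQ       → 900 0
GT       → 1
PUSH 12  → 1 12
OVER     → 1 12 1
SWAP     → 1 1 12
STORE 0  → 1 1
PUSH 3   → 1 1 3
ROT      → 1 3 1
LT       → 1 0
LOAD 0   → 1 0 12
ADD      → 1 12
DUP      → 1 12 12
SUB      → 1 0
ADD      → 1
NEG      → -1
LOAD 0   → -1 12
GT       → 0
POP      → (empty)
PUSH 6   → 6
DUP      → 6 6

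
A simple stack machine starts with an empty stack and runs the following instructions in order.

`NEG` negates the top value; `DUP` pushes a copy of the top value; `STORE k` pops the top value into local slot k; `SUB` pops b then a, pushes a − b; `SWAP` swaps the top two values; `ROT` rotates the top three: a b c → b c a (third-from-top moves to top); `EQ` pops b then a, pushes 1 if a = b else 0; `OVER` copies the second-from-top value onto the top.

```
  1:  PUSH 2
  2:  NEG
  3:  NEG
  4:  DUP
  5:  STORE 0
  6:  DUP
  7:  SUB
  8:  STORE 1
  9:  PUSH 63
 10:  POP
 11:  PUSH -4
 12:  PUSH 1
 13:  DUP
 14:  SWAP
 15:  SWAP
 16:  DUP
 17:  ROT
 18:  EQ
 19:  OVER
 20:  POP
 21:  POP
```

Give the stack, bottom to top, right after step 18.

[-4, 1, 1]

PUSH 2  : 2
NEG     : -2
NEG     : 2
DUP     : 2 2
STORE 0 : 2
DUP     : 2 2
SUB     : 0
STORE 1 : (empty)
PUSH 63 : 63
POP     : (empty)
PUSH -4 : -4
PUSH 1  : -4 1
DUP     : -4 1 1
SWAP    : -4 1 1
SWAP    : -4 1 1
DUP     : -4 1 1 1
ROT     : -4 1 1 1
EQ      : -4 1 1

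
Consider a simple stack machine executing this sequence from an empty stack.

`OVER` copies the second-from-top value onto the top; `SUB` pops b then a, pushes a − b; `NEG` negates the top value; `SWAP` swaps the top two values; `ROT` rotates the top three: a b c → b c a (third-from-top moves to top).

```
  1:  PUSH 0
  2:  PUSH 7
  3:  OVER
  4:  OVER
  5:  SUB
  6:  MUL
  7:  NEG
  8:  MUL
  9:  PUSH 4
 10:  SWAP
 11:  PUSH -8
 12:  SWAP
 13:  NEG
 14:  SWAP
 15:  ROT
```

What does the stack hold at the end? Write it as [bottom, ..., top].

PUSH 0  : [0]
PUSH 7  : [0, 7]
OVER    : [0, 7, 0]
OVER    : [0, 7, 0, 7]
SUB     : [0, 7, -7]
MUL     : [0, -49]
NEG     : [0, 49]
MUL     : [0]
PUSH 4  : [0, 4]
SWAP    : [4, 0]
PUSH -8 : [4, 0, -8]
SWAP    : [4, -8, 0]
NEG     : [4, -8, 0]
SWAP    : [4, 0, -8]
ROT     : [0, -8, 4]

[0, -8, 4]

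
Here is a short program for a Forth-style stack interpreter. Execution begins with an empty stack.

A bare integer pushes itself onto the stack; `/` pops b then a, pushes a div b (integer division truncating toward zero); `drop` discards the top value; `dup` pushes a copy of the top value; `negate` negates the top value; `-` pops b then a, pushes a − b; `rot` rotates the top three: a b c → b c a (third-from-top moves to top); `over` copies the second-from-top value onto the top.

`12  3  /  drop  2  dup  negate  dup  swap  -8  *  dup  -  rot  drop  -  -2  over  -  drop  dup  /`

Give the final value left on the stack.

12     → [12]
3      → [12, 3]
/      → [4]
drop   → []
2      → [2]
dup    → [2, 2]
negate → [2, -2]
dup    → [2, -2, -2]
swap   → [2, -2, -2]
-8     → [2, -2, -2, -8]
*      → [2, -2, 16]
dup    → [2, -2, 16, 16]
-      → [2, -2, 0]
rot    → [-2, 0, 2]
drop   → [-2, 0]
-      → [-2]
-2     → [-2, -2]
over   → [-2, -2, -2]
-      → [-2, 0]
drop   → [-2]
dup    → [-2, -2]
/      → [1]

1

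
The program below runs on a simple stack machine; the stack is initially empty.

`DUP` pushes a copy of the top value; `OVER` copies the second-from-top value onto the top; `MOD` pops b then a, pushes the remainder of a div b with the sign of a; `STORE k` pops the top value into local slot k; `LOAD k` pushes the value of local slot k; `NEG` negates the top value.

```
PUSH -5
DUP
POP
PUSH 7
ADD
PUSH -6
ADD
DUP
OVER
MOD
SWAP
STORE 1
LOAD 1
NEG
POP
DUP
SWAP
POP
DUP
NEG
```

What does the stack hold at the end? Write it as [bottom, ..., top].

[0, 0]

PUSH -5 : [-5]
DUP     : [-5, -5]
POP     : [-5]
PUSH 7  : [-5, 7]
ADD     : [2]
PUSH -6 : [2, -6]
ADD     : [-4]
DUP     : [-4, -4]
OVER    : [-4, -4, -4]
MOD     : [-4, 0]
SWAP    : [0, -4]
STORE 1 : [0]
LOAD 1  : [0, -4]
NEG     : [0, 4]
POP     : [0]
DUP     : [0, 0]
SWAP    : [0, 0]
POP     : [0]
DUP     : [0, 0]
NEG     : [0, 0]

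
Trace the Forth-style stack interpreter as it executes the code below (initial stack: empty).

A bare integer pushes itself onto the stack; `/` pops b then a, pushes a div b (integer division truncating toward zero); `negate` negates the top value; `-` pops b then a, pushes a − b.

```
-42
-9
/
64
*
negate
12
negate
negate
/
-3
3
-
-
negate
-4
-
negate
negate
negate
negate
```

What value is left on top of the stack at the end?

-42     [-42]
-9      [-42, -9]
/       [4]
64      [4, 64]
*       [256]
negate  [-256]
12      [-256, 12]
negate  [-256, -12]
negate  [-256, 12]
/       [-21]
-3      [-21, -3]
3       [-21, -3, 3]
-       [-21, -6]
-       [-15]
negate  [15]
-4      [15, -4]
-       [19]
negate  [-19]
negate  [19]
negate  [-19]
negate  [19]

19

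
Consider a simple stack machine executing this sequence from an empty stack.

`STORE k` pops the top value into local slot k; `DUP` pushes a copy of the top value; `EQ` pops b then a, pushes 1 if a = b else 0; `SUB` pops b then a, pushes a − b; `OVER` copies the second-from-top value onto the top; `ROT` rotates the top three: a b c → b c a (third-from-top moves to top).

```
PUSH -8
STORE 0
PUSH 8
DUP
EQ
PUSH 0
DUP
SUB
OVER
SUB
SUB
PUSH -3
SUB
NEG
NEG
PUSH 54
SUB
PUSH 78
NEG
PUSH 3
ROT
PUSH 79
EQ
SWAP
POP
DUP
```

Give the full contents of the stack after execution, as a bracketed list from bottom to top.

[-78, 0, 0]

PUSH -8 -> -8
STORE 0 -> (empty)
PUSH 8  -> 8
DUP     -> 8 8
EQ      -> 1
PUSH 0  -> 1 0
DUP     -> 1 0 0
SUB     -> 1 0
OVER    -> 1 0 1
SUB     -> 1 -1
SUB     -> 2
PUSH -3 -> 2 -3
SUB     -> 5
NEG     -> -5
NEG     -> 5
PUSH 54 -> 5 54
SUB     -> -49
PUSH 78 -> -49 78
NEG     -> -49 -78
PUSH 3  -> -49 -78 3
ROT     -> -78 3 -49
PUSH 79 -> -78 3 -49 79
EQ      -> -78 3 0
SWAP    -> -78 0 3
POP     -> -78 0
DUP     -> -78 0 0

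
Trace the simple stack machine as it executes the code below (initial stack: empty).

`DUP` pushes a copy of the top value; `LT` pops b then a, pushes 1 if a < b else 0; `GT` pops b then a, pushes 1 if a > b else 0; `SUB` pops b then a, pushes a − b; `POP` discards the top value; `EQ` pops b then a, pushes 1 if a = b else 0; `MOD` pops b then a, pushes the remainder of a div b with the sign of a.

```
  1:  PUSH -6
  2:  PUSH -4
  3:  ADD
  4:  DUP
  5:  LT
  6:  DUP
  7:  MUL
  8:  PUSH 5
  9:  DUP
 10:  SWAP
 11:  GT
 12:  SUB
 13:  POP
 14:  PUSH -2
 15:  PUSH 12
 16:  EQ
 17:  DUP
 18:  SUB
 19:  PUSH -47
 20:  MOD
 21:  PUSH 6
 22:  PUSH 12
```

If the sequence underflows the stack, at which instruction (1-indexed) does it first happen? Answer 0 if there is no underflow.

PUSH -6  -> [-6]
PUSH -4  -> [-6, -4]
ADD      -> [-10]
DUP      -> [-10, -10]
LT       -> [0]
DUP      -> [0, 0]
MUL      -> [0]
PUSH 5   -> [0, 5]
DUP      -> [0, 5, 5]
SWAP     -> [0, 5, 5]
GT       -> [0, 0]
SUB      -> [0]
POP      -> []
PUSH -2  -> [-2]
PUSH 12  -> [-2, 12]
EQ       -> [0]
DUP      -> [0, 0]
SUB      -> [0]
PUSH -47 -> [0, -47]
MOD      -> [0]
PUSH 6   -> [0, 6]
PUSH 12  -> [0, 6, 12]

0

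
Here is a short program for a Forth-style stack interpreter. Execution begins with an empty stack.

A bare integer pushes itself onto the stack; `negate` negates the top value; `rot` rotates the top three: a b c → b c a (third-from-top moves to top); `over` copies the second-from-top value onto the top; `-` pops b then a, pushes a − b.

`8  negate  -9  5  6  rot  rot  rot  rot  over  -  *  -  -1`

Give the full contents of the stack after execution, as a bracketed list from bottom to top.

[-8, 95, -1]

8       [8]
negate  [-8]
-9      [-8, -9]
5       [-8, -9, 5]
6       [-8, -9, 5, 6]
rot     [-8, 5, 6, -9]
rot     [-8, 6, -9, 5]
rot     [-8, -9, 5, 6]
rot     [-8, 5, 6, -9]
over    [-8, 5, 6, -9, 6]
-       [-8, 5, 6, -15]
*       [-8, 5, -90]
-       [-8, 95]
-1      [-8, 95, -1]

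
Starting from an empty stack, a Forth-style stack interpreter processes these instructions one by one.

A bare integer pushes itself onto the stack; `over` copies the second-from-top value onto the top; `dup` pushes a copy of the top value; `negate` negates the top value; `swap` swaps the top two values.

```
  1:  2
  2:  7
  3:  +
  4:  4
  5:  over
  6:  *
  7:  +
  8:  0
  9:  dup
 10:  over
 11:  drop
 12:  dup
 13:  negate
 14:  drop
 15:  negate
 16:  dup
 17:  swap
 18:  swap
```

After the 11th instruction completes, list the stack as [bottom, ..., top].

[45, 0, 0]

2    -> [2]
7    -> [2, 7]
+    -> [9]
4    -> [9, 4]
over -> [9, 4, 9]
*    -> [9, 36]
+    -> [45]
0    -> [45, 0]
dup  -> [45, 0, 0]
over -> [45, 0, 0, 0]
drop -> [45, 0, 0]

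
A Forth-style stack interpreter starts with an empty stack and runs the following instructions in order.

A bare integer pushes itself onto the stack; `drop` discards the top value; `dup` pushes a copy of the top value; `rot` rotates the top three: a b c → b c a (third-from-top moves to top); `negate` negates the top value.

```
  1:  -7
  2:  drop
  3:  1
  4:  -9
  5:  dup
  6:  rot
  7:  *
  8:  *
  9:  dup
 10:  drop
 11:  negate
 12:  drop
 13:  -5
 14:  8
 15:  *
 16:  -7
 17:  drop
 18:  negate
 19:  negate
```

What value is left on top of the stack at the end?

-7     -> [-7]
drop   -> []
1      -> [1]
-9     -> [1, -9]
dup    -> [1, -9, -9]
rot    -> [-9, -9, 1]
*      -> [-9, -9]
*      -> [81]
dup    -> [81, 81]
drop   -> [81]
negate -> [-81]
drop   -> []
-5     -> [-5]
8      -> [-5, 8]
*      -> [-40]
-7     -> [-40, -7]
drop   -> [-40]
negate -> [40]
negate -> [-40]

-40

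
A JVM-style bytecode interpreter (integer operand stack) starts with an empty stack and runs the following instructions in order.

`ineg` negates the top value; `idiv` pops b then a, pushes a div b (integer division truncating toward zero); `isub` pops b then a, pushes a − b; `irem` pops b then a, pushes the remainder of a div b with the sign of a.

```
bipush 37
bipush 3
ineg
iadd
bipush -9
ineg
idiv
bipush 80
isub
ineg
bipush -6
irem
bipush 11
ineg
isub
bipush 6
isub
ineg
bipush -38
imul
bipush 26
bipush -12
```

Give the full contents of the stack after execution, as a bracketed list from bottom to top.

bipush 37  → [37]
bipush 3   → [37, 3]
ineg       → [37, -3]
iadd       → [34]
bipush -9  → [34, -9]
ineg       → [34, 9]
idiv       → [3]
bipush 80  → [3, 80]
isub       → [-77]
ineg       → [77]
bipush -6  → [77, -6]
irem       → [5]
bipush 11  → [5, 11]
ineg       → [5, -11]
isub       → [16]
bipush 6   → [16, 6]
isub       → [10]
ineg       → [-10]
bipush -38 → [-10, -38]
imul       → [380]
bipush 26  → [380, 26]
bipush -12 → [380, 26, -12]

[380, 26, -12]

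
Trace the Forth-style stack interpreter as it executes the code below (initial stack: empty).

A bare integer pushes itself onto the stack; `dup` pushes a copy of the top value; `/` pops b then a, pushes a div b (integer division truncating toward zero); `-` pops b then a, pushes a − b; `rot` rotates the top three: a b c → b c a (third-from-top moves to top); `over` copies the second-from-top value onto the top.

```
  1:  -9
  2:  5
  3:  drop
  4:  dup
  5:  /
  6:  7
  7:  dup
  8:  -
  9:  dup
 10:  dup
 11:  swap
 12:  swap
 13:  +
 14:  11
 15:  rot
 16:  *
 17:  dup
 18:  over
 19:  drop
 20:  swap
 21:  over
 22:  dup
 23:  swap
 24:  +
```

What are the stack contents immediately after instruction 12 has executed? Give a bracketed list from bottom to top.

-9   -> -9
5    -> -9 5
drop -> -9
dup  -> -9 -9
/    -> 1
7    -> 1 7
dup  -> 1 7 7
-    -> 1 0
dup  -> 1 0 0
dup  -> 1 0 0 0
swap -> 1 0 0 0
swap -> 1 0 0 0

[1, 0, 0, 0]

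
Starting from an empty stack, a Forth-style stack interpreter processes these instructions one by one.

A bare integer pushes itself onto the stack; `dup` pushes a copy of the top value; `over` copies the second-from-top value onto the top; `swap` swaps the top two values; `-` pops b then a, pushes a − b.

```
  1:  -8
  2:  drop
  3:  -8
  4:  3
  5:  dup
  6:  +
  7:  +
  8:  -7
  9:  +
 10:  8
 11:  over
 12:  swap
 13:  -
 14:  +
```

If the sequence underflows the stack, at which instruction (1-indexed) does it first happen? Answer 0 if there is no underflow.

-8   -> -8
drop -> (empty)
-8   -> -8
3    -> -8 3
dup  -> -8 3 3
+    -> -8 6
+    -> -2
-7   -> -2 -7
+    -> -9
8    -> -9 8
over -> -9 8 -9
swap -> -9 -9 8
-    -> -9 -17
+    -> -26

0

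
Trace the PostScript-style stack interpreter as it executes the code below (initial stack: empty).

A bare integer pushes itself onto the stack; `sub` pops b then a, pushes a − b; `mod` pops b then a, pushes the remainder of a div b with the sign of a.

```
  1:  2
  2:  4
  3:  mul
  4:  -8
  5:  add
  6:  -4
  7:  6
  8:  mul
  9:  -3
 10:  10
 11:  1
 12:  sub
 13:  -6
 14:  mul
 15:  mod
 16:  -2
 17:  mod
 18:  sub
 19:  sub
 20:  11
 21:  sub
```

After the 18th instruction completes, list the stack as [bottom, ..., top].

2    2
4    2 4
mul  8
-8   8 -8
add  0
-4   0 -4
6    0 -4 6
mul  0 -24
-3   0 -24 -3
10   0 -24 -3 10
1    0 -24 -3 10 1
sub  0 -24 -3 9
-6   0 -24 -3 9 -6
mul  0 -24 -3 -54
mod  0 -24 -3
-2   0 -24 -3 -2
mod  0 -24 -1
sub  0 -23

[0, -23]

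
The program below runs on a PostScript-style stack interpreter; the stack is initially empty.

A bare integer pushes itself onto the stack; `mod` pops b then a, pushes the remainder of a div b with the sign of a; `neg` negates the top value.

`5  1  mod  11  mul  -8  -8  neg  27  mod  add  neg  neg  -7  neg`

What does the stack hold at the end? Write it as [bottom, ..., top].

[0, 0, 7]

5    [5]
1    [5, 1]
mod  [0]
11   [0, 11]
mul  [0]
-8   [0, -8]
-8   [0, -8, -8]
neg  [0, -8, 8]
27   [0, -8, 8, 27]
mod  [0, -8, 8]
add  [0, 0]
neg  [0, 0]
neg  [0, 0]
-7   [0, 0, -7]
neg  [0, 0, 7]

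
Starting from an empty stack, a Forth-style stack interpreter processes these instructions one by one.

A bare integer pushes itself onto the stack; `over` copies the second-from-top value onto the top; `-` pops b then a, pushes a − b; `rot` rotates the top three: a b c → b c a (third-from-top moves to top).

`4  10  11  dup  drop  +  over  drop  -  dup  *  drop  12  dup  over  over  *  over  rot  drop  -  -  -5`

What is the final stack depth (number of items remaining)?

2

4    → 4
10   → 4 10
11   → 4 10 11
dup  → 4 10 11 11
drop → 4 10 11
+    → 4 21
over → 4 21 4
drop → 4 21
-    → -17
dup  → -17 -17
*    → 289
drop → (empty)
12   → 12
dup  → 12 12
over → 12 12 12
over → 12 12 12 12
*    → 12 12 144
over → 12 12 144 12
rot  → 12 144 12 12
drop → 12 144 12
-    → 12 132
-    → -120
-5   → -120 -5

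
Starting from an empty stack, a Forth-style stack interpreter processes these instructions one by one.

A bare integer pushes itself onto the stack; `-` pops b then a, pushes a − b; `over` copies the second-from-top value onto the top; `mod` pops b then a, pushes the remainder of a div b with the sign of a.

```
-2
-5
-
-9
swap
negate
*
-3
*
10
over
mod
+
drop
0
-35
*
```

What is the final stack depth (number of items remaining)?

1

-2     → [-2]
-5     → [-2, -5]
-      → [3]
-9     → [3, -9]
swap   → [-9, 3]
negate → [-9, -3]
*      → [27]
-3     → [27, -3]
*      → [-81]
10     → [-81, 10]
over   → [-81, 10, -81]
mod    → [-81, 10]
+      → [-71]
drop   → []
0      → [0]
-35    → [0, -35]
*      → [0]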